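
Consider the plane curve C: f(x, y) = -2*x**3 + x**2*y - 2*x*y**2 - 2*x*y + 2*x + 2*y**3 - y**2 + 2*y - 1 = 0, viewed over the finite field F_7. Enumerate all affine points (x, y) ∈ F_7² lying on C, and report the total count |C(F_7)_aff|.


Affine F_7-points: {(0, 4), (1, 6), (2, 1), (3, 0), (3, 1), (3, 6), (6, 1), (6, 3), (6, 6)}; count = 9.

For each of the 49 pairs (x, y) ∈ F_7², evaluate f(x, y) mod 7. Record the zeros.
  x = 0: [0↦6, 1↦2, 2↦1, 3↦1, 4↦0, 5↦3, 6↦1]  zeros at y ∈ {4}
  x = 1: [0↦6, 1↦6, 2↦5, 3↦1, 4↦6, 5↦4, 6↦0]  zeros at y ∈ {6}
  x = 2: [0↦1, 1↦0, 2↦1, 3↦2, 4↦1, 5↦3, 6↦6]  zeros at y ∈ {1}
  x = 3: [0↦0, 1↦0, 2↦5, 3↦6, 4↦1, 5↦2, 6↦0]  zeros at y ∈ {0, 1, 6}
  x = 4: [0↦5, 1↦1, 2↦5, 3↦1, 4↦1, 5↦3, 6↦5]  zeros at y ∈ ∅
  x = 5: [0↦4, 1↦5, 2↦3, 3↦3, 4↦3, 5↦1, 6↦2]  zeros at y ∈ ∅
  x = 6: [0↦6, 1↦0, 2↦1, 3↦0, 4↦2, 5↦5, 6↦0]  zeros at y ∈ {1, 3, 6}
Collecting zeros: affine points = {(0, 4), (1, 6), (2, 1), (3, 0), (3, 1), (3, 6), (6, 1), (6, 3), (6, 6)}.
Total count |C(F_7)_aff| = 9.


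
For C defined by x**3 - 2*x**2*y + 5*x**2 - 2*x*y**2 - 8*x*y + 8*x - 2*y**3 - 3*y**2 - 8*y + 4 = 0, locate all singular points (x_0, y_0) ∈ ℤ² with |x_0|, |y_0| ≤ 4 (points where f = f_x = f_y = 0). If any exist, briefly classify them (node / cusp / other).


Singular points: {(-2, 0)}; classification: node.

Compute partial derivatives:
  f_x = 3*x**2 - 4*x*y + 10*x - 2*y**2 - 8*y + 8.
  f_y = -2*x**2 - 4*x*y - 8*x - 6*y**2 - 6*y - 8.
Scan x_0 ∈ {−4, ..., 4}. For each x_0, f_y(x_0, y) is a polynomial in y; find its integer roots y ∈ {−4, ..., 4}, then test f_x and f at those candidates.
  x = -4: f_y(-4, y) = -6*y**2 + 10*y - 8; no integer root y with |y| ≤ 4.
  x = -3: f_y(-3, y) = -6*y**2 + 6*y - 2; no integer root y with |y| ≤ 4.
  x = -2: f_y(-2, y) = -6*y**2 + 2*y; vanishes at y ∈ {0}. (-2, 0): f_x = 0, f = 0 — SINGULAR.
  x = -1: f_y(-1, y) = -6*y**2 - 2*y - 2; no integer root y with |y| ≤ 4.
  x = 0: f_y(0, y) = -6*y**2 - 6*y - 8; no integer root y with |y| ≤ 4.
  x = 1: f_y(1, y) = -6*y**2 - 10*y - 18; no integer root y with |y| ≤ 4.
  x = 2: f_y(2, y) = -6*y**2 - 14*y - 32; no integer root y with |y| ≤ 4.
  x = 3: f_y(3, y) = -6*y**2 - 18*y - 50; no integer root y with |y| ≤ 4.
  x = 4: f_y(4, y) = -6*y**2 - 22*y - 72; no integer root y with |y| ≤ 4.
Only singular point on the grid: (-2, 0).
Classify: substitute x = -2 + u, y = 0 + v and expand: f = u**3 - 2*u**2*v - u**2 - 2*u*v**2 - 2*v**3 + v**2.
No constant or linear terms (consistent with a singular point). Quadratic part: -u**2 + v**2. Cubic part: u**3 - 2*u**2*v - 2*u*v**2 - 2*v**3.
The quadratic part v**2 - u**2 = (v − u)(v + u) splits into two distinct linear factors, so there are two distinct tangent lines y − 0 = ±(x − -2) — this is a node (ordinary double point).
Classification: node.


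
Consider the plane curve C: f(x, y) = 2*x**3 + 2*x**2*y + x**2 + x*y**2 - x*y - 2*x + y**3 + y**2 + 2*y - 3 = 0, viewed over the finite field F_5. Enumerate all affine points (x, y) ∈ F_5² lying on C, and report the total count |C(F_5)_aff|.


Affine F_5-points: {(0, 4), (1, 2), (2, 1), (3, 4), (4, 3)}; count = 5.

For each of the 25 pairs (x, y) ∈ F_5², evaluate f(x, y) mod 5. Record the zeros.
  x = 0: [0↦2, 1↦1, 2↦3, 3↦4, 4↦0]  zeros at y ∈ {4}
  x = 1: [0↦3, 1↦4, 2↦0, 3↦2, 4↦1]  zeros at y ∈ {2}
  x = 2: [0↦3, 1↦0, 2↦4, 3↦1, 4↦2]  zeros at y ∈ {1}
  x = 3: [0↦4, 1↦1, 2↦2, 3↦3, 4↦0]  zeros at y ∈ {4}
  x = 4: [0↦3, 1↦4, 2↦1, 3↦0, 4↦2]  zeros at y ∈ {3}
Collecting zeros: affine points = {(0, 4), (1, 2), (2, 1), (3, 4), (4, 3)}.
Total count |C(F_5)_aff| = 5.


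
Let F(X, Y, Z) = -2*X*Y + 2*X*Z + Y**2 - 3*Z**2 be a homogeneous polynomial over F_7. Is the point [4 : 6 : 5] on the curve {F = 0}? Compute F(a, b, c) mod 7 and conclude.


F(4,6,5) ≡ 2 (mod 7); P is NOT on the curve.

Evaluate F(4, 6, 5) term-by-term (mod 7).
  -2*X*Y ↦ -2·4·6·1 = -48
  2*X*Z ↦ 2·4·1·5 = 40
  Y**2 ↦ 1·1·36·1 = 36
  -3*Z**2 ↦ -3·1·1·25 = -75
Sum: F(4, 6, 5) = (-48) + (40) + (36) + (-75) = -47.
Reducing mod 7: -47 ≡ 2 (mod 7).
Since F(a, b, c) ≡ 2 ≠ 0 (mod 7), P does NOT lie on the curve.


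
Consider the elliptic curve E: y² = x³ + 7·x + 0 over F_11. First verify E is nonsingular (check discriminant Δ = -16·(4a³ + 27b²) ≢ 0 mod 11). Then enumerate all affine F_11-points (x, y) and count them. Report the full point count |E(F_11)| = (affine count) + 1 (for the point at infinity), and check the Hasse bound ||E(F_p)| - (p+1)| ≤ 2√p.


Affine points = {(0, 0), (2, 0), (3, 2), (3, 9), (4, 2), (4, 9), (6, 4), (6, 7), (9, 0), (10, 5), (10, 6)}; affine count = 11; |E(F_11)| = 12.

Discriminant check: Δ ∝ 4a³ + 27b² = 4·7³ + 27·0² = 4·343 + 27·0 ≡ 8 (mod 11). Nonzero ⇒ E is nonsingular.
For each x ∈ F_11, compute rhs = x³ + 7·x + 0 mod 11, then count y ∈ F_11 with y² ≡ rhs.
  x = 0: rhs = 0, matching y values: 0 (1 points).
  x = 1: rhs = 8, matching y values: none (0 points).
  x = 2: rhs = 0, matching y values: 0 (1 points).
  x = 3: rhs = 4, matching y values: 2, 9 (2 points).
  x = 4: rhs = 4, matching y values: 2, 9 (2 points).
  x = 5: rhs = 6, matching y values: none (0 points).
  x = 6: rhs = 5, matching y values: 4, 7 (2 points).
  x = 7: rhs = 7, matching y values: none (0 points).
  x = 8: rhs = 7, matching y values: none (0 points).
  x = 9: rhs = 0, matching y values: 0 (1 points).
  x = 10: rhs = 3, matching y values: 5, 6 (2 points).
Total affine count: 11.
Full point count |E(F_11)| = 11 + 1 = 12.
Hasse bound: |12 − (11+1)| = |0| = 0 ≤ 2√11 ≈ 6.6332 ✓.


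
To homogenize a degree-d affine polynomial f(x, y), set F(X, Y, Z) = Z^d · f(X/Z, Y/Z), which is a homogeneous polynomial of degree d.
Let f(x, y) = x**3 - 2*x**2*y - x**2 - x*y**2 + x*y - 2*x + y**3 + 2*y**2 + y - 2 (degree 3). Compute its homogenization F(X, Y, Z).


F(X, Y, Z) = X**3 - 2*X**2*Y - X**2*Z - X*Y**2 + X*Y*Z - 2*X*Z**2 + Y**3 + 2*Y**2*Z + Y*Z**2 - 2*Z**3

deg(f) = 3.
Substitute x = X/Z, y = Y/Z into f, then multiply by Z^3.
  monomial 1·x^3·y^0 ↦ 1·X^3·Y^0·Z^0.
  monomial -2·x^2·y^1 ↦ -2·X^2·Y^1·Z^0.
  monomial -1·x^2·y^0 ↦ -1·X^2·Y^0·Z^1.
  monomial -1·x^1·y^2 ↦ -1·X^1·Y^2·Z^0.
  monomial 1·x^1·y^1 ↦ 1·X^1·Y^1·Z^1.
  monomial -2·x^1·y^0 ↦ -2·X^1·Y^0·Z^2.
  monomial 1·x^0·y^3 ↦ 1·X^0·Y^3·Z^0.
  monomial 2·x^0·y^2 ↦ 2·X^0·Y^2·Z^1.
  monomial 1·x^0·y^1 ↦ 1·X^0·Y^1·Z^2.
  monomial -2·x^0·y^0 ↦ -2·X^0·Y^0·Z^3.
Collecting: F(X, Y, Z) = X**3 - 2*X**2*Y - X**2*Z - X*Y**2 + X*Y*Z - 2*X*Z**2 + Y**3 + 2*Y**2*Z + Y*Z**2 - 2*Z**3.


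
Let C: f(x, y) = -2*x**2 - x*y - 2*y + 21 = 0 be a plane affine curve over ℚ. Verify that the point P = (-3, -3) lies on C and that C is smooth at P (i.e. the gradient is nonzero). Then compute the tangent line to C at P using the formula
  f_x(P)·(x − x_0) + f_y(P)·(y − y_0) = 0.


Tangent line at P: 15*x + y + 48 = 0.

Step 1: f(-3, -3) = 0, so P lies on C.
Step 2: partial derivatives
  f_x(x, y) = -4*x - y, f_y(x, y) = -x - 2.
  f_x(P) = 15, f_y(P) = 1 (gradient nonzero, so P is smooth).
Step 3: tangent line at P: 15·(x − -3) + 1·(y − -3) = 0.
Expanding: 15*x + y + 48 = 0.


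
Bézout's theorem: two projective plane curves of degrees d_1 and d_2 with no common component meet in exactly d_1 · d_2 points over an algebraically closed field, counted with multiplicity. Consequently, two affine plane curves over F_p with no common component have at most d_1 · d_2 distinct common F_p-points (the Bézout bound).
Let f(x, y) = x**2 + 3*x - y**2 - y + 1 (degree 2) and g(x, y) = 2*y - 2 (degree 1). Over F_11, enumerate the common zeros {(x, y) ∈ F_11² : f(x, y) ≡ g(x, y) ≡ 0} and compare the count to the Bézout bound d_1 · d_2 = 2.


Common zeros: ∅; count = 0; Bézout bound = 2.

deg(f) = 2, deg(g) = 1, so Bézout bound = 2.
Scan x ∈ F_11. For each x, list the y ∈ F_11 with f(x, y) ≡ 0 and those with g(x, y) ≡ 0 (mod 11); the common zeros in that column are the intersection.
  x = 0: f ≡ 0 at y ∈ {3, 7}; g ≡ 0 at y ∈ {1}; common: ∅.
  x = 1: f ≡ 0 at y ∈ ∅; g ≡ 0 at y ∈ {1}; common: ∅.
  x = 2: f ≡ 0 at y ∈ {0, 10}; g ≡ 0 at y ∈ {1}; common: ∅.
  x = 3: f ≡ 0 at y ∈ {5}; g ≡ 0 at y ∈ {1}; common: ∅.
  x = 4: f ≡ 0 at y ∈ ∅; g ≡ 0 at y ∈ {1}; common: ∅.
  x = 5: f ≡ 0 at y ∈ {5}; g ≡ 0 at y ∈ {1}; common: ∅.
  x = 6: f ≡ 0 at y ∈ {0, 10}; g ≡ 0 at y ∈ {1}; common: ∅.
  x = 7: f ≡ 0 at y ∈ ∅; g ≡ 0 at y ∈ {1}; common: ∅.
  x = 8: f ≡ 0 at y ∈ {3, 7}; g ≡ 0 at y ∈ {1}; common: ∅.
  x = 9: f ≡ 0 at y ∈ ∅; g ≡ 0 at y ∈ {1}; common: ∅.
  x = 10: f ≡ 0 at y ∈ ∅; g ≡ 0 at y ∈ {1}; common: ∅.
Collecting: common zeros = ∅, so the count is 0.
Comparison with the Bézout bound: 0 ≤ 2 = deg(f)·deg(g), as expected for curves with no common component (the affine F_11-count falls short of the bound because intersections may lie at infinity, over extension fields, or carry multiplicity).


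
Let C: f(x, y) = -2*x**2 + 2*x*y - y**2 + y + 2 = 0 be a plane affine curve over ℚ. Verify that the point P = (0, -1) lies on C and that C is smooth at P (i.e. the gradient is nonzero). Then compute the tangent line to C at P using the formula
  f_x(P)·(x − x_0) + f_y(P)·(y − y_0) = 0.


Tangent line at P: -2*x + 3*y + 3 = 0.

Step 1: f(0, -1) = 0, so P lies on C.
Step 2: partial derivatives
  f_x(x, y) = -4*x + 2*y, f_y(x, y) = 2*x - 2*y + 1.
  f_x(P) = -2, f_y(P) = 3 (gradient nonzero, so P is smooth).
Step 3: tangent line at P: -2·(x − 0) + 3·(y − -1) = 0.
Expanding: -2*x + 3*y + 3 = 0.


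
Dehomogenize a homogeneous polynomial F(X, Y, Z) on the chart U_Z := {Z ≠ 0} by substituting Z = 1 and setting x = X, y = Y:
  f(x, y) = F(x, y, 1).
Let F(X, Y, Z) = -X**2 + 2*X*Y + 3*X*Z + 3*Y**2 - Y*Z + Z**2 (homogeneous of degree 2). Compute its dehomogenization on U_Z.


f(x, y) = -x**2 + 2*x*y + 3*x + 3*y**2 - y + 1

On U_Z we set Z = 1. Each monomial c·X^i·Y^j·Z^k in F becomes c·x^i·y^j·1^k = c·x^i·y^j.
Substituting Z = 1: F(X, Y, 1) = -x**2 + 2*x*y + 3*x + 3*y**2 - y + 1.
Note: deg(f) ≤ deg(F) = 2; strict inequality happens when F is divisible by Z (lost terms).


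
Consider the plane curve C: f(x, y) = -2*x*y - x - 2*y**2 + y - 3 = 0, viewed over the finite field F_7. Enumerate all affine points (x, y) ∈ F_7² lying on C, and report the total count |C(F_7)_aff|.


Affine F_7-points: {(1, 1), (1, 2), (2, 4), (2, 5), (4, 0), (6, 6)}; count = 6.

For each of the 49 pairs (x, y) ∈ F_7², evaluate f(x, y) mod 7. Record the zeros.
  x = 0: [0↦4, 1↦3, 2↦5, 3↦3, 4↦4, 5↦1, 6↦1]  zeros at y ∈ ∅
  x = 1: [0↦3, 1↦0, 2↦0, 3↦3, 4↦2, 5↦4, 6↦2]  zeros at y ∈ {1, 2}
  x = 2: [0↦2, 1↦4, 2↦2, 3↦3, 4↦0, 5↦0, 6↦3]  zeros at y ∈ {4, 5}
  x = 3: [0↦1, 1↦1, 2↦4, 3↦3, 4↦5, 5↦3, 6↦4]  zeros at y ∈ ∅
  x = 4: [0↦0, 1↦5, 2↦6, 3↦3, 4↦3, 5↦6, 6↦5]  zeros at y ∈ {0}
  x = 5: [0↦6, 1↦2, 2↦1, 3↦3, 4↦1, 5↦2, 6↦6]  zeros at y ∈ ∅
  x = 6: [0↦5, 1↦6, 2↦3, 3↦3, 4↦6, 5↦5, 6↦0]  zeros at y ∈ {6}
Collecting zeros: affine points = {(1, 1), (1, 2), (2, 4), (2, 5), (4, 0), (6, 6)}.
Total count |C(F_7)_aff| = 6.


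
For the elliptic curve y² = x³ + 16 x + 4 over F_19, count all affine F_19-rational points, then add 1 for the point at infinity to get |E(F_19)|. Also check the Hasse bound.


Affine points = {(0, 2), (0, 17), (2, 5), (2, 14), (5, 0), (8, 6), (8, 13), (10, 9), (10, 10), (12, 9), (12, 10), (15, 3), (15, 16), (16, 9), (16, 10), (18, 5), (18, 14)}; affine count = 17; |E(F_19)| = 18.

Discriminant check: Δ ∝ 4a³ + 27b² = 4·16³ + 27·4² = 4·4096 + 27·16 ≡ 1 (mod 19). Nonzero ⇒ E is nonsingular.
For each x ∈ F_19, compute rhs = x³ + 16·x + 4 mod 19, then count y ∈ F_19 with y² ≡ rhs.
  x = 0: rhs = 4, matching y values: 2, 17 (2 points).
  x = 1: rhs = 2, matching y values: none (0 points).
  x = 2: rhs = 6, matching y values: 5, 14 (2 points).
  x = 3: rhs = 3, matching y values: none (0 points).
  x = 4: rhs = 18, matching y values: none (0 points).
  x = 5: rhs = 0, matching y values: 0 (1 points).
  x = 6: rhs = 12, matching y values: none (0 points).
  x = 7: rhs = 3, matching y values: none (0 points).
  x = 8: rhs = 17, matching y values: 6, 13 (2 points).
  x = 9: rhs = 3, matching y values: none (0 points).
  x = 10: rhs = 5, matching y values: 9, 10 (2 points).
  x = 11: rhs = 10, matching y values: none (0 points).
  x = 12: rhs = 5, matching y values: 9, 10 (2 points).
  x = 13: rhs = 15, matching y values: none (0 points).
  x = 14: rhs = 8, matching y values: none (0 points).
  x = 15: rhs = 9, matching y values: 3, 16 (2 points).
  x = 16: rhs = 5, matching y values: 9, 10 (2 points).
  x = 17: rhs = 2, matching y values: none (0 points).
  x = 18: rhs = 6, matching y values: 5, 14 (2 points).
Total affine count: 17.
Full point count |E(F_19)| = 17 + 1 = 18.
Hasse bound: |18 − (19+1)| = |-2| = 2 ≤ 2√19 ≈ 8.7178 ✓.


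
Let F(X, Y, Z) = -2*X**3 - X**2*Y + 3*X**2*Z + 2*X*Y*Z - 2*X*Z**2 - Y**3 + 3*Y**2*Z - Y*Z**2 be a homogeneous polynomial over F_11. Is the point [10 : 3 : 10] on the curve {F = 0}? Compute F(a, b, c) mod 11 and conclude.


F(10,3,10) ≡ 2 (mod 11); P is NOT on the curve.

Evaluate F(10, 3, 10) term-by-term (mod 11).
  -2*X**3 ↦ -2·1000·1·1 = -2000
  -X**2*Y ↦ -1·100·3·1 = -300
  3*X**2*Z ↦ 3·100·1·10 = 3000
  2*X*Y*Z ↦ 2·10·3·10 = 600
  -2*X*Z**2 ↦ -2·10·1·100 = -2000
  -Y**3 ↦ -1·1·27·1 = -27
  3*Y**2*Z ↦ 3·1·9·10 = 270
  -Y*Z**2 ↦ -1·1·3·100 = -300
Sum: F(10, 3, 10) = (-2000) + (-300) + (3000) + (600) + (-2000) + (-27) + (270) + (-300) = -757.
Reducing mod 11: -757 ≡ 2 (mod 11).
Since F(a, b, c) ≡ 2 ≠ 0 (mod 11), P does NOT lie on the curve.


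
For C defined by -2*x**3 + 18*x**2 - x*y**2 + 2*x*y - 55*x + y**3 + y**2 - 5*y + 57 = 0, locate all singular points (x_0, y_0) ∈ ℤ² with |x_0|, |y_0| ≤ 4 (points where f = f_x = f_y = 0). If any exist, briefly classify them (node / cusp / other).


Singular points: {(3, 1)}; classification: cusp.

Compute partial derivatives:
  f_x = -6*x**2 + 36*x - y**2 + 2*y - 55.
  f_y = -2*x*y + 2*x + 3*y**2 + 2*y - 5.
Scan x_0 ∈ {−4, ..., 4}. For each x_0, f_y(x_0, y) is a polynomial in y; find its integer roots y ∈ {−4, ..., 4}, then test f_x and f at those candidates.
  x = -4: f_y(-4, y) = 3*y**2 + 10*y - 13; vanishes at y ∈ {1}. (-4, 1): f_x = -294 ≠ 0.
  x = -3: f_y(-3, y) = 3*y**2 + 8*y - 11; vanishes at y ∈ {1}. (-3, 1): f_x = -216 ≠ 0.
  x = -2: f_y(-2, y) = 3*y**2 + 6*y - 9; vanishes at y ∈ {-3, 1}. (-2, -3): f_x = -166 ≠ 0; (-2, 1): f_x = -150 ≠ 0.
  x = -1: f_y(-1, y) = 3*y**2 + 4*y - 7; vanishes at y ∈ {1}. (-1, 1): f_x = -96 ≠ 0.
  x = 0: f_y(0, y) = 3*y**2 + 2*y - 5; vanishes at y ∈ {1}. (0, 1): f_x = -54 ≠ 0.
  x = 1: f_y(1, y) = 3*y**2 - 3; vanishes at y ∈ {-1, 1}. (1, -1): f_x = -28 ≠ 0; (1, 1): f_x = -24 ≠ 0.
  x = 2: f_y(2, y) = 3*y**2 - 2*y - 1; vanishes at y ∈ {1}. (2, 1): f_x = -6 ≠ 0.
  x = 3: f_y(3, y) = 3*y**2 - 4*y + 1; vanishes at y ∈ {1}. (3, 1): f_x = 0, f = 0 — SINGULAR.
  x = 4: f_y(4, y) = 3*y**2 - 6*y + 3; vanishes at y ∈ {1}. (4, 1): f_x = -6 ≠ 0.
Only singular point on the grid: (3, 1).
Classify: substitute x = 3 + u, y = 1 + v and expand: f = -2*u**3 - u*v**2 + v**3 + v**2.
No constant or linear terms (consistent with a singular point). Quadratic part: v**2. Cubic part: -2*u**3 - u*v**2 + v**3.
The quadratic part v**2 is a perfect square, so there is a single (double) tangent line v = 0, i.e. y = 1. Restricting the cubic part to that line (v = 0) leaves -2*u**3 ≠ 0, so f is not divisible by v and the branch is v² ≈ 2*u**3 to lowest order — this is a cusp.
Classification: cusp.


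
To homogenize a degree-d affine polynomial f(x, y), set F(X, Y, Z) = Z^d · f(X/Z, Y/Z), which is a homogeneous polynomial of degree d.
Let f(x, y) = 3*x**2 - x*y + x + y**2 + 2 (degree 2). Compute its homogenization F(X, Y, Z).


F(X, Y, Z) = 3*X**2 - X*Y + X*Z + Y**2 + 2*Z**2

deg(f) = 2.
Substitute x = X/Z, y = Y/Z into f, then multiply by Z^2.
  monomial 3·x^2·y^0 ↦ 3·X^2·Y^0·Z^0.
  monomial -1·x^1·y^1 ↦ -1·X^1·Y^1·Z^0.
  monomial 1·x^1·y^0 ↦ 1·X^1·Y^0·Z^1.
  monomial 1·x^0·y^2 ↦ 1·X^0·Y^2·Z^0.
  monomial 2·x^0·y^0 ↦ 2·X^0·Y^0·Z^2.
Collecting: F(X, Y, Z) = 3*X**2 - X*Y + X*Z + Y**2 + 2*Z**2.


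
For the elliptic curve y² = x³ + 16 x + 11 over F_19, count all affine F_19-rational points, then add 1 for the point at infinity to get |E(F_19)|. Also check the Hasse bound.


Affine points = {(0, 7), (0, 12), (1, 3), (1, 16), (4, 5), (4, 14), (5, 8), (5, 11), (6, 0), (8, 9), (8, 10), (11, 6), (11, 13), (15, 4), (15, 15), (17, 3), (17, 16)}; affine count = 17; |E(F_19)| = 18.

Discriminant check: Δ ∝ 4a³ + 27b² = 4·16³ + 27·11² = 4·4096 + 27·121 ≡ 5 (mod 19). Nonzero ⇒ E is nonsingular.
For each x ∈ F_19, compute rhs = x³ + 16·x + 11 mod 19, then count y ∈ F_19 with y² ≡ rhs.
  x = 0: rhs = 11, matching y values: 7, 12 (2 points).
  x = 1: rhs = 9, matching y values: 3, 16 (2 points).
  x = 2: rhs = 13, matching y values: none (0 points).
  x = 3: rhs = 10, matching y values: none (0 points).
  x = 4: rhs = 6, matching y values: 5, 14 (2 points).
  x = 5: rhs = 7, matching y values: 8, 11 (2 points).
  x = 6: rhs = 0, matching y values: 0 (1 points).
  x = 7: rhs = 10, matching y values: none (0 points).
  x = 8: rhs = 5, matching y values: 9, 10 (2 points).
  x = 9: rhs = 10, matching y values: none (0 points).
  x = 10: rhs = 12, matching y values: none (0 points).
  x = 11: rhs = 17, matching y values: 6, 13 (2 points).
  x = 12: rhs = 12, matching y values: none (0 points).
  x = 13: rhs = 3, matching y values: none (0 points).
  x = 14: rhs = 15, matching y values: none (0 points).
  x = 15: rhs = 16, matching y values: 4, 15 (2 points).
  x = 16: rhs = 12, matching y values: none (0 points).
  x = 17: rhs = 9, matching y values: 3, 16 (2 points).
  x = 18: rhs = 13, matching y values: none (0 points).
Total affine count: 17.
Full point count |E(F_19)| = 17 + 1 = 18.
Hasse bound: |18 − (19+1)| = |-2| = 2 ≤ 2√19 ≈ 8.7178 ✓.


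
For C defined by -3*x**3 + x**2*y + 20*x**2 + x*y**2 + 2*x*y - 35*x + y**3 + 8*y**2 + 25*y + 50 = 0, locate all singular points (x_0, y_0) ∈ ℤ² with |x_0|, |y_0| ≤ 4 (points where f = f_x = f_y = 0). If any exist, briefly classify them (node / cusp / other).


Singular points: {(2, -3)}; classification: node.

Compute partial derivatives:
  f_x = -9*x**2 + 2*x*y + 40*x + y**2 + 2*y - 35.
  f_y = x**2 + 2*x*y + 2*x + 3*y**2 + 16*y + 25.
Scan x_0 ∈ {−4, ..., 4}. For each x_0, f_y(x_0, y) is a polynomial in y; find its integer roots y ∈ {−4, ..., 4}, then test f_x and f at those candidates.
  x = -4: f_y(-4, y) = 3*y**2 + 8*y + 33; no integer root y with |y| ≤ 4.
  x = -3: f_y(-3, y) = 3*y**2 + 10*y + 28; no integer root y with |y| ≤ 4.
  x = -2: f_y(-2, y) = 3*y**2 + 12*y + 25; no integer root y with |y| ≤ 4.
  x = -1: f_y(-1, y) = 3*y**2 + 14*y + 24; no integer root y with |y| ≤ 4.
  x = 0: f_y(0, y) = 3*y**2 + 16*y + 25; no integer root y with |y| ≤ 4.
  x = 1: f_y(1, y) = 3*y**2 + 18*y + 28; no integer root y with |y| ≤ 4.
  x = 2: f_y(2, y) = 3*y**2 + 20*y + 33; vanishes at y ∈ {-3}. (2, -3): f_x = 0, f = 0 — SINGULAR.
  x = 3: f_y(3, y) = 3*y**2 + 22*y + 40; vanishes at y ∈ {-4}. (3, -4): f_x = -12 ≠ 0.
  x = 4: f_y(4, y) = 3*y**2 + 24*y + 49; no integer root y with |y| ≤ 4.
Only singular point on the grid: (2, -3).
Classify: substitute x = 2 + u, y = -3 + v and expand: f = -3*u**3 + u**2*v - u**2 + u*v**2 + v**3 + v**2.
No constant or linear terms (consistent with a singular point). Quadratic part: -u**2 + v**2. Cubic part: -3*u**3 + u**2*v + u*v**2 + v**3.
The quadratic part v**2 - u**2 = (v − u)(v + u) splits into two distinct linear factors, so there are two distinct tangent lines y − -3 = ±(x − 2) — this is a node (ordinary double point).
Classification: node.


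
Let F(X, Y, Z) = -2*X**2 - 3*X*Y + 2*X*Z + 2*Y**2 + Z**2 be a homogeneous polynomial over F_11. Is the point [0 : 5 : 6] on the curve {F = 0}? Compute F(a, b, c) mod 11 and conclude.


F(0,5,6) ≡ 9 (mod 11); P is NOT on the curve.

Evaluate F(0, 5, 6) term-by-term (mod 11).
  -2*X**2 ↦ -2·0·1·1 = 0
  -3*X*Y ↦ -3·0·5·1 = 0
  2*X*Z ↦ 2·0·1·6 = 0
  2*Y**2 ↦ 2·1·25·1 = 50
  Z**2 ↦ 1·1·1·36 = 36
Sum: F(0, 5, 6) = (0) + (0) + (0) + (50) + (36) = 86.
Reducing mod 11: 86 ≡ 9 (mod 11).
Since F(a, b, c) ≡ 9 ≠ 0 (mod 11), P does NOT lie on the curve.


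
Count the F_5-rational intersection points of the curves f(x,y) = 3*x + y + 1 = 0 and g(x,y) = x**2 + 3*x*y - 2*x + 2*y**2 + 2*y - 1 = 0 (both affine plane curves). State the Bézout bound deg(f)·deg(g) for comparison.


Common zeros: {(1, 1)}; count = 1; Bézout bound = 2.

deg(f) = 1, deg(g) = 2, so Bézout bound = 2.
Scan x ∈ F_5. For each x, list the y ∈ F_5 with f(x, y) ≡ 0 and those with g(x, y) ≡ 0 (mod 5); the common zeros in that column are the intersection.
  x = 0: f ≡ 0 at y ∈ {4}; g ≡ 0 at y ∈ ∅; common: ∅.
  x = 1: f ≡ 0 at y ∈ {1}; g ≡ 0 at y ∈ {1, 4}; common: {1}.
  x = 2: f ≡ 0 at y ∈ {3}; g ≡ 0 at y ∈ ∅; common: ∅.
  x = 3: f ≡ 0 at y ∈ {0}; g ≡ 0 at y ∈ {1}; common: ∅.
  x = 4: f ≡ 0 at y ∈ {2}; g ≡ 0 at y ∈ {4}; common: ∅.
Collecting: common zeros = {(1, 1)}, so the count is 1.
Comparison with the Bézout bound: 1 ≤ 2 = deg(f)·deg(g), as expected for curves with no common component (the affine F_5-count falls short of the bound because intersections may lie at infinity, over extension fields, or carry multiplicity).


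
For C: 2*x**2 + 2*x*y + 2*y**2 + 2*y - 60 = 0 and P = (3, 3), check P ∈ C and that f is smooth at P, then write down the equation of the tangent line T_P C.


Tangent line at P: 18*x + 20*y - 114 = 0.

Step 1: f(3, 3) = 0, so P lies on C.
Step 2: partial derivatives
  f_x(x, y) = 4*x + 2*y, f_y(x, y) = 2*x + 4*y + 2.
  f_x(P) = 18, f_y(P) = 20 (gradient nonzero, so P is smooth).
Step 3: tangent line at P: 18·(x − 3) + 20·(y − 3) = 0.
Expanding: 18*x + 20*y - 114 = 0.


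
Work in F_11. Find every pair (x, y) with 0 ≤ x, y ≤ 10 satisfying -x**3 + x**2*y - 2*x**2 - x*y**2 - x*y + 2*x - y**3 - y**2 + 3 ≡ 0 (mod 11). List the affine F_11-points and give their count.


Affine F_11-points: {(0, 3), (0, 4), (1, 6), (1, 8), (2, 1), (3, 5), (4, 3), (4, 5), (4, 9), (5, 2), (5, 4), (5, 10), (6, 6), (7, 5), (7, 10), (8, 3), (8, 4), (8, 6), (9, 7), (10, 0)}; count = 20.

For each of the 121 pairs (x, y) ∈ F_11², evaluate f(x, y) mod 11. Record the zeros.
  x = 0: [0↦3, 1↦1, 2↦2, 3↦0, 4↦0, 5↦7, 6↦4, 7↦7, 8↦10, 9↦7, 10↦3]  zeros at y ∈ {3, 4}
  x = 1: [0↦2, 1↦10, 2↦8, 3↦1, 4↦5, 5↦3, 6↦0, 7↦1, 8↦0, 9↦2, 10↦1]  zeros at y ∈ {6, 8}
  x = 2: [0↦2, 1↦0, 2↦8, 3↦9, 4↦8, 5↦10, 6↦9, 7↦10, 8↦7, 9↦5, 10↦9]  zeros at y ∈ {1}
  x = 3: [0↦8, 1↦9, 2↦7, 3↦7, 4↦3, 5↦0, 6↦3, 7↦6, 8↦3, 9↦10, 10↦10]  zeros at y ∈ {5}
  x = 4: [0↦3, 1↦9, 2↦10, 3↦0, 4↦6, 5↦0, 6↦9, 7↦5, 8↦4, 9↦0, 10↦9]  zeros at y ∈ {3, 5, 9}
  x = 5: [0↦3, 1↦5, 2↦0, 3↦4, 4↦0, 5↦4, 6↦10, 7↦1, 8↦4, 9↦2, 10↦0]  zeros at y ∈ {2, 4, 10}
  x = 6: [0↦2, 1↦2, 2↦4, 3↦2, 4↦1, 5↦6, 6↦0, 7↦10, 8↦8, 9↦10, 10↦10]  zeros at y ∈ {6}
  x = 7: [0↦5, 1↦5, 2↦5, 3↦10, 4↦3, 5↦0, 6↦6, 7↦4, 8↦10, 9↦7, 10↦0]  zeros at y ∈ {5, 10}
  x = 8: [0↦6, 1↦8, 2↦8, 3↦0, 4↦0, 5↦2, 6↦0, 7↦10, 8↦4, 9↦9, 10↦8]  zeros at y ∈ {3, 4, 6}
  x = 9: [0↦10, 1↦5, 2↦7, 3↦10, 4↦8, 5↦6, 6↦9, 7↦0, 8↦6, 9↦10, 10↦6]  zeros at y ∈ {7}
  x = 10: [0↦0, 1↦1, 2↦7, 3↦1, 4↦10, 5↦6, 6↦5, 7↦1, 8↦10, 9↦4, 10↦10]  zeros at y ∈ {0}
Collecting zeros: affine points = {(0, 3), (0, 4), (1, 6), (1, 8), (2, 1), (3, 5), (4, 3), (4, 5), (4, 9), (5, 2), (5, 4), (5, 10), (6, 6), (7, 5), (7, 10), (8, 3), (8, 4), (8, 6), (9, 7), (10, 0)}.
Total count |C(F_11)_aff| = 20.


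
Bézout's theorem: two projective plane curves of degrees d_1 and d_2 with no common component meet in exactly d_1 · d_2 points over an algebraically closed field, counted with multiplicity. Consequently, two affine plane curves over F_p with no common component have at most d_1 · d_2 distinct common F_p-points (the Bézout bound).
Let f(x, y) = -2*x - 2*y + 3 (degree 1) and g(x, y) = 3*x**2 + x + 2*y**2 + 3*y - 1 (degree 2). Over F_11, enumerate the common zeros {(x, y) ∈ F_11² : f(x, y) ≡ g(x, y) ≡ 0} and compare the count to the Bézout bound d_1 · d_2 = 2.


Common zeros: {(8, 10), (9, 9)}; count = 2; Bézout bound = 2.

deg(f) = 1, deg(g) = 2, so Bézout bound = 2.
Scan x ∈ F_11. For each x, list the y ∈ F_11 with f(x, y) ≡ 0 and those with g(x, y) ≡ 0 (mod 11); the common zeros in that column are the intersection.
  x = 0: f ≡ 0 at y ∈ {7}; g ≡ 0 at y ∈ ∅; common: ∅.
  x = 1: f ≡ 0 at y ∈ {6}; g ≡ 0 at y ∈ ∅; common: ∅.
  x = 2: f ≡ 0 at y ∈ {5}; g ≡ 0 at y ∈ {7, 8}; common: ∅.
  x = 3: f ≡ 0 at y ∈ {4}; g ≡ 0 at y ∈ ∅; common: ∅.
  x = 4: f ≡ 0 at y ∈ {3}; g ≡ 0 at y ∈ ∅; common: ∅.
  x = 5: f ≡ 0 at y ∈ {2}; g ≡ 0 at y ∈ {7, 8}; common: ∅.
  x = 6: f ≡ 0 at y ∈ {1}; g ≡ 0 at y ∈ ∅; common: ∅.
  x = 7: f ≡ 0 at y ∈ {0}; g ≡ 0 at y ∈ ∅; common: ∅.
  x = 8: f ≡ 0 at y ∈ {10}; g ≡ 0 at y ∈ {5, 10}; common: {10}.
  x = 9: f ≡ 0 at y ∈ {9}; g ≡ 0 at y ∈ {6, 9}; common: {9}.
  x = 10: f ≡ 0 at y ∈ {8}; g ≡ 0 at y ∈ {5, 10}; common: ∅.
Collecting: common zeros = {(8, 10), (9, 9)}, so the count is 2.
Comparison with the Bézout bound: 2 ≤ 2 = deg(f)·deg(g), as expected for curves with no common component (the bound is attained).


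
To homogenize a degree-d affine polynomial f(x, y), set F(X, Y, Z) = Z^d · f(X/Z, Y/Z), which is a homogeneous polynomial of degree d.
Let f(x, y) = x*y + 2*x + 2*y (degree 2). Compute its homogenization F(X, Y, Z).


F(X, Y, Z) = X*Y + 2*X*Z + 2*Y*Z

deg(f) = 2.
Substitute x = X/Z, y = Y/Z into f, then multiply by Z^2.
  monomial 1·x^1·y^1 ↦ 1·X^1·Y^1·Z^0.
  monomial 2·x^1·y^0 ↦ 2·X^1·Y^0·Z^1.
  monomial 2·x^0·y^1 ↦ 2·X^0·Y^1·Z^1.
Collecting: F(X, Y, Z) = X*Y + 2*X*Z + 2*Y*Z.


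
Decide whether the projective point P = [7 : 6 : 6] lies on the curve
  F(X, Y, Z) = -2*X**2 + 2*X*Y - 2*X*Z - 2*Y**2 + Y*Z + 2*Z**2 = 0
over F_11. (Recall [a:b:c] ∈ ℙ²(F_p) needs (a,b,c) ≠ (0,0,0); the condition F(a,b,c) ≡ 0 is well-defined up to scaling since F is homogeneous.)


F(7,6,6) ≡ 4 (mod 11); P is NOT on the curve.

Evaluate F(7, 6, 6) term-by-term (mod 11).
  -2*X**2 ↦ -2·49·1·1 = -98
  2*X*Y ↦ 2·7·6·1 = 84
  -2*X*Z ↦ -2·7·1·6 = -84
  -2*Y**2 ↦ -2·1·36·1 = -72
  Y*Z ↦ 1·1·6·6 = 36
  2*Z**2 ↦ 2·1·1·36 = 72
Sum: F(7, 6, 6) = (-98) + (84) + (-84) + (-72) + (36) + (72) = -62.
Reducing mod 11: -62 ≡ 4 (mod 11).
Since F(a, b, c) ≡ 4 ≠ 0 (mod 11), P does NOT lie on the curve.


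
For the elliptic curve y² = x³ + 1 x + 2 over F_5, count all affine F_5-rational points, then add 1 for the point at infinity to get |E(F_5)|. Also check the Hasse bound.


Affine points = {(1, 2), (1, 3), (4, 0)}; affine count = 3; |E(F_5)| = 4.

Discriminant check: Δ ∝ 4a³ + 27b² = 4·1³ + 27·2² = 4·1 + 27·4 ≡ 2 (mod 5). Nonzero ⇒ E is nonsingular.
For each x ∈ F_5, compute rhs = x³ + 1·x + 2 mod 5, then count y ∈ F_5 with y² ≡ rhs.
  x = 0: rhs = 2, matching y values: none (0 points).
  x = 1: rhs = 4, matching y values: 2, 3 (2 points).
  x = 2: rhs = 2, matching y values: none (0 points).
  x = 3: rhs = 2, matching y values: none (0 points).
  x = 4: rhs = 0, matching y values: 0 (1 points).
Total affine count: 3.
Full point count |E(F_5)| = 3 + 1 = 4.
Hasse bound: |4 − (5+1)| = |-2| = 2 ≤ 2√5 ≈ 4.4721 ✓.


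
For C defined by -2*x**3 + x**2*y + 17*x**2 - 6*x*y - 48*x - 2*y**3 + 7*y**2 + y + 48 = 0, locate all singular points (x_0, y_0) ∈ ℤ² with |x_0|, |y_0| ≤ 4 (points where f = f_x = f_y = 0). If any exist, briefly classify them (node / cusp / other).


Singular points: {(3, 1)}; classification: cusp.

Compute partial derivatives:
  f_x = -6*x**2 + 2*x*y + 34*x - 6*y - 48.
  f_y = x**2 - 6*x - 6*y**2 + 14*y + 1.
Scan x_0 ∈ {−4, ..., 4}. For each x_0, f_y(x_0, y) is a polynomial in y; find its integer roots y ∈ {−4, ..., 4}, then test f_x and f at those candidates.
  x = -4: f_y(-4, y) = -6*y**2 + 14*y + 41; no integer root y with |y| ≤ 4.
  x = -3: f_y(-3, y) = -6*y**2 + 14*y + 28; no integer root y with |y| ≤ 4.
  x = -2: f_y(-2, y) = -6*y**2 + 14*y + 17; no integer root y with |y| ≤ 4.
  x = -1: f_y(-1, y) = -6*y**2 + 14*y + 8; no integer root y with |y| ≤ 4.
  x = 0: f_y(0, y) = -6*y**2 + 14*y + 1; no integer root y with |y| ≤ 4.
  x = 1: f_y(1, y) = -6*y**2 + 14*y - 4; vanishes at y ∈ {2}. (1, 2): f_x = -28 ≠ 0.
  x = 2: f_y(2, y) = -6*y**2 + 14*y - 7; no integer root y with |y| ≤ 4.
  x = 3: f_y(3, y) = -6*y**2 + 14*y - 8; vanishes at y ∈ {1}. (3, 1): f_x = 0, f = 0 — SINGULAR.
  x = 4: f_y(4, y) = -6*y**2 + 14*y - 7; no integer root y with |y| ≤ 4.
Only singular point on the grid: (3, 1).
Classify: substitute x = 3 + u, y = 1 + v and expand: f = -2*u**3 + u**2*v - 2*v**3 + v**2.
No constant or linear terms (consistent with a singular point). Quadratic part: v**2. Cubic part: -2*u**3 + u**2*v - 2*v**3.
The quadratic part v**2 is a perfect square, so there is a single (double) tangent line v = 0, i.e. y = 1. Restricting the cubic part to that line (v = 0) leaves -2*u**3 ≠ 0, so f is not divisible by v and the branch is v² ≈ 2*u**3 to lowest order — this is a cusp.
Classification: cusp.


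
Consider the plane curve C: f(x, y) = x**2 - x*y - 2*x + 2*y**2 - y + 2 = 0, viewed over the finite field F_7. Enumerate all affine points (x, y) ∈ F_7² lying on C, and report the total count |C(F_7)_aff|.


Affine F_7-points: {(2, 6), (3, 4), (3, 5), (4, 1), (4, 5), (6, 1), (6, 6)}; count = 7.

For each of the 49 pairs (x, y) ∈ F_7², evaluate f(x, y) mod 7. Record the zeros.
  x = 0: [0↦2, 1↦3, 2↦1, 3↦3, 4↦2, 5↦5, 6↦5]  zeros at y ∈ ∅
  x = 1: [0↦1, 1↦1, 2↦5, 3↦6, 4↦4, 5↦6, 6↦5]  zeros at y ∈ ∅
  x = 2: [0↦2, 1↦1, 2↦4, 3↦4, 4↦1, 5↦2, 6↦0]  zeros at y ∈ {6}
  x = 3: [0↦5, 1↦3, 2↦5, 3↦4, 4↦0, 5↦0, 6↦4]  zeros at y ∈ {4, 5}
  x = 4: [0↦3, 1↦0, 2↦1, 3↦6, 4↦1, 5↦0, 6↦3]  zeros at y ∈ {1, 5}
  x = 5: [0↦3, 1↦6, 2↦6, 3↦3, 4↦4, 5↦2, 6↦4]  zeros at y ∈ ∅
  x = 6: [0↦5, 1↦0, 2↦6, 3↦2, 4↦2, 5↦6, 6↦0]  zeros at y ∈ {1, 6}
Collecting zeros: affine points = {(2, 6), (3, 4), (3, 5), (4, 1), (4, 5), (6, 1), (6, 6)}.
Total count |C(F_7)_aff| = 7.


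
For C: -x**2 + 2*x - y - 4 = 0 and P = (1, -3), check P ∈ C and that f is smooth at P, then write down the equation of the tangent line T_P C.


Tangent line at P: -y - 3 = 0.

Step 1: f(1, -3) = 0, so P lies on C.
Step 2: partial derivatives
  f_x(x, y) = 2 - 2*x, f_y(x, y) = -1.
  f_x(P) = 0, f_y(P) = -1 (gradient nonzero, so P is smooth).
Step 3: tangent line at P: 0·(x − 1) + -1·(y − -3) = 0.
Expanding: -y - 3 = 0.


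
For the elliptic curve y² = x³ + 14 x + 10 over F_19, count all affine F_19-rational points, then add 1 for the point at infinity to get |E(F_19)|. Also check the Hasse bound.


Affine points = {(1, 5), (1, 14), (4, 4), (4, 15), (6, 5), (6, 14), (8, 8), (8, 11), (12, 5), (12, 14), (14, 9), (14, 10), (15, 2), (15, 17), (16, 6), (16, 13)}; affine count = 16; |E(F_19)| = 17.

Discriminant check: Δ ∝ 4a³ + 27b² = 4·14³ + 27·10² = 4·2744 + 27·100 ≡ 15 (mod 19). Nonzero ⇒ E is nonsingular.
For each x ∈ F_19, compute rhs = x³ + 14·x + 10 mod 19, then count y ∈ F_19 with y² ≡ rhs.
  x = 0: rhs = 10, matching y values: none (0 points).
  x = 1: rhs = 6, matching y values: 5, 14 (2 points).
  x = 2: rhs = 8, matching y values: none (0 points).
  x = 3: rhs = 3, matching y values: none (0 points).
  x = 4: rhs = 16, matching y values: 4, 15 (2 points).
  x = 5: rhs = 15, matching y values: none (0 points).
  x = 6: rhs = 6, matching y values: 5, 14 (2 points).
  x = 7: rhs = 14, matching y values: none (0 points).
  x = 8: rhs = 7, matching y values: 8, 11 (2 points).
  x = 9: rhs = 10, matching y values: none (0 points).
  x = 10: rhs = 10, matching y values: none (0 points).
  x = 11: rhs = 13, matching y values: none (0 points).
  x = 12: rhs = 6, matching y values: 5, 14 (2 points).
  x = 13: rhs = 14, matching y values: none (0 points).
  x = 14: rhs = 5, matching y values: 9, 10 (2 points).
  x = 15: rhs = 4, matching y values: 2, 17 (2 points).
  x = 16: rhs = 17, matching y values: 6, 13 (2 points).
  x = 17: rhs = 12, matching y values: none (0 points).
  x = 18: rhs = 14, matching y values: none (0 points).
Total affine count: 16.
Full point count |E(F_19)| = 16 + 1 = 17.
Hasse bound: |17 − (19+1)| = |-3| = 3 ≤ 2√19 ≈ 8.7178 ✓.


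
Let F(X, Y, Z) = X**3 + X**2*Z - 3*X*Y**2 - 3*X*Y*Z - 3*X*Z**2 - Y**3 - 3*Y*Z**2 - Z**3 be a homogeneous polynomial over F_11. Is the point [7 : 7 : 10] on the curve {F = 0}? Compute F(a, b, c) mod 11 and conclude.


F(7,7,10) ≡ 7 (mod 11); P is NOT on the curve.

Evaluate F(7, 7, 10) term-by-term (mod 11).
  X**3 ↦ 1·343·1·1 = 343
  X**2*Z ↦ 1·49·1·10 = 490
  -3*X*Y**2 ↦ -3·7·49·1 = -1029
  -3*X*Y*Z ↦ -3·7·7·10 = -1470
  -3*X*Z**2 ↦ -3·7·1·100 = -2100
  -Y**3 ↦ -1·1·343·1 = -343
  -3*Y*Z**2 ↦ -3·1·7·100 = -2100
  -Z**3 ↦ -1·1·1·1000 = -1000
Sum: F(7, 7, 10) = (343) + (490) + (-1029) + (-1470) + (-2100) + (-343) + (-2100) + (-1000) = -7209.
Reducing mod 11: -7209 ≡ 7 (mod 11).
Since F(a, b, c) ≡ 7 ≠ 0 (mod 11), P does NOT lie on the curve.


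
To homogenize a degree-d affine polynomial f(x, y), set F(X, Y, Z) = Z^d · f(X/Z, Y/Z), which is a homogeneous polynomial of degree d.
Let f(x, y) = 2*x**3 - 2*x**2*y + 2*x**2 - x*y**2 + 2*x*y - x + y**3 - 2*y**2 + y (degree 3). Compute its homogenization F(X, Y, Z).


F(X, Y, Z) = 2*X**3 - 2*X**2*Y + 2*X**2*Z - X*Y**2 + 2*X*Y*Z - X*Z**2 + Y**3 - 2*Y**2*Z + Y*Z**2

deg(f) = 3.
Substitute x = X/Z, y = Y/Z into f, then multiply by Z^3.
  monomial 2·x^3·y^0 ↦ 2·X^3·Y^0·Z^0.
  monomial -2·x^2·y^1 ↦ -2·X^2·Y^1·Z^0.
  monomial 2·x^2·y^0 ↦ 2·X^2·Y^0·Z^1.
  monomial -1·x^1·y^2 ↦ -1·X^1·Y^2·Z^0.
  monomial 2·x^1·y^1 ↦ 2·X^1·Y^1·Z^1.
  monomial -1·x^1·y^0 ↦ -1·X^1·Y^0·Z^2.
  monomial 1·x^0·y^3 ↦ 1·X^0·Y^3·Z^0.
  monomial -2·x^0·y^2 ↦ -2·X^0·Y^2·Z^1.
  monomial 1·x^0·y^1 ↦ 1·X^0·Y^1·Z^2.
Collecting: F(X, Y, Z) = 2*X**3 - 2*X**2*Y + 2*X**2*Z - X*Y**2 + 2*X*Y*Z - X*Z**2 + Y**3 - 2*Y**2*Z + Y*Z**2.


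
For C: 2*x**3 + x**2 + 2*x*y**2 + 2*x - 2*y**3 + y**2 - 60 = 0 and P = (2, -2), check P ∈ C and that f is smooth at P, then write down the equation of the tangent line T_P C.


Tangent line at P: 38*x - 44*y - 164 = 0.

Step 1: f(2, -2) = 0, so P lies on C.
Step 2: partial derivatives
  f_x(x, y) = 6*x**2 + 2*x + 2*y**2 + 2, f_y(x, y) = 4*x*y - 6*y**2 + 2*y.
  f_x(P) = 38, f_y(P) = -44 (gradient nonzero, so P is smooth).
Step 3: tangent line at P: 38·(x − 2) + -44·(y − -2) = 0.
Expanding: 38*x - 44*y - 164 = 0.


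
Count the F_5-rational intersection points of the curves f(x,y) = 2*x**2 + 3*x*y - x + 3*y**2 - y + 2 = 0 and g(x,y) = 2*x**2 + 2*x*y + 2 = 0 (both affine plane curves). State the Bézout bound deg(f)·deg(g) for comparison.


Common zeros: ∅; count = 0; Bézout bound = 4.

deg(f) = 2, deg(g) = 2, so Bézout bound = 4.
Scan x ∈ F_5. For each x, list the y ∈ F_5 with f(x, y) ≡ 0 and those with g(x, y) ≡ 0 (mod 5); the common zeros in that column are the intersection.
  x = 0: f ≡ 0 at y ∈ ∅; g ≡ 0 at y ∈ ∅; common: ∅.
  x = 1: f ≡ 0 at y ∈ ∅; g ≡ 0 at y ∈ {3}; common: ∅.
  x = 2: f ≡ 0 at y ∈ {2, 3}; g ≡ 0 at y ∈ {0}; common: ∅.
  x = 3: f ≡ 0 at y ∈ {2}; g ≡ 0 at y ∈ {0}; common: ∅.
  x = 4: f ≡ 0 at y ∈ {0, 3}; g ≡ 0 at y ∈ {2}; common: ∅.
Collecting: common zeros = ∅, so the count is 0.
Comparison with the Bézout bound: 0 ≤ 4 = deg(f)·deg(g), as expected for curves with no common component (the affine F_5-count falls short of the bound because intersections may lie at infinity, over extension fields, or carry multiplicity).


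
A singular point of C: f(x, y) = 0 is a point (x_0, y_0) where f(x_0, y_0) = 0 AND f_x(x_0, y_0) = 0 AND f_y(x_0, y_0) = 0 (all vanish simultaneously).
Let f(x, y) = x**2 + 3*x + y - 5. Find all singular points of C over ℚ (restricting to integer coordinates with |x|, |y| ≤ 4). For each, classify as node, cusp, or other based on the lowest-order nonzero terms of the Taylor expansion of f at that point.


No singular points in the scanned grid; C is smooth there.

Compute partial derivatives:
  f_x = 2*x + 3.
  f_y = 1.
f_y = 1 is a nonzero constant, so f_y never vanishes: no point (x, y) can satisfy f = f_x = f_y = 0. In particular no (x, y) ∈ {−4, ..., 4}² is singular; the curve is smooth.


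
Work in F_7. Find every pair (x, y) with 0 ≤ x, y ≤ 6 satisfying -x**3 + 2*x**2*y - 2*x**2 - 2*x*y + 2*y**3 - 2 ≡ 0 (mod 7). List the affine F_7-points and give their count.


Affine F_7-points: {(0, 1), (0, 2), (0, 4), (1, 3), (1, 5), (1, 6), (2, 4), (2, 5), (3, 2), (4, 0), (4, 3), (4, 4), (5, 5), (6, 2), (6, 3)}; count = 15.

For each of the 49 pairs (x, y) ∈ F_7², evaluate f(x, y) mod 7. Record the zeros.
  x = 0: [0↦5, 1↦0, 2↦0, 3↦3, 4↦0, 5↦3, 6↦3]  zeros at y ∈ {1, 2, 4}
  x = 1: [0↦2, 1↦4, 2↦4, 3↦0, 4↦4, 5↦0, 6↦0]  zeros at y ∈ {3, 5, 6}
  x = 2: [0↦3, 1↦2, 2↦6, 3↦6, 4↦0, 5↦0, 6↦4]  zeros at y ∈ {4, 5}
  x = 3: [0↦2, 1↦2, 2↦0, 3↦1, 4↦3, 5↦4, 6↦2]  zeros at y ∈ {2}
  x = 4: [0↦0, 1↦5, 2↦1, 3↦0, 4↦0, 5↦6, 6↦2]  zeros at y ∈ {0, 3, 4}
  x = 5: [0↦5, 1↦5, 2↦3, 3↦4, 4↦6, 5↦0, 6↦5]  zeros at y ∈ {5}
  x = 6: [0↦4, 1↦3, 2↦0, 3↦0, 4↦1, 5↦1, 6↦5]  zeros at y ∈ {2, 3}
Collecting zeros: affine points = {(0, 1), (0, 2), (0, 4), (1, 3), (1, 5), (1, 6), (2, 4), (2, 5), (3, 2), (4, 0), (4, 3), (4, 4), (5, 5), (6, 2), (6, 3)}.
Total count |C(F_7)_aff| = 15.


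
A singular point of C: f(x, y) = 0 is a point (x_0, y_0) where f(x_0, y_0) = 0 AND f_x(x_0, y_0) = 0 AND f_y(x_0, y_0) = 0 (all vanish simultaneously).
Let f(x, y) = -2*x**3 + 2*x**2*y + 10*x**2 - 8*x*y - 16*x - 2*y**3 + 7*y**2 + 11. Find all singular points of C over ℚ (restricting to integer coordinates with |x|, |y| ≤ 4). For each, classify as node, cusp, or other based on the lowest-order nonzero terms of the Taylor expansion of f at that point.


Singular points: {(2, 1)}; classification: cusp.

Compute partial derivatives:
  f_x = -6*x**2 + 4*x*y + 20*x - 8*y - 16.
  f_y = 2*x**2 - 8*x - 6*y**2 + 14*y.
Scan x_0 ∈ {−4, ..., 4}. For each x_0, f_y(x_0, y) is a polynomial in y; find its integer roots y ∈ {−4, ..., 4}, then test f_x and f at those candidates.
  x = -4: f_y(-4, y) = -6*y**2 + 14*y + 64; no integer root y with |y| ≤ 4.
  x = -3: f_y(-3, y) = -6*y**2 + 14*y + 42; no integer root y with |y| ≤ 4.
  x = -2: f_y(-2, y) = -6*y**2 + 14*y + 24; no integer root y with |y| ≤ 4.
  x = -1: f_y(-1, y) = -6*y**2 + 14*y + 10; no integer root y with |y| ≤ 4.
  x = 0: f_y(0, y) = -6*y**2 + 14*y; vanishes at y ∈ {0}. (0, 0): f_x = -16 ≠ 0.
  x = 1: f_y(1, y) = -6*y**2 + 14*y - 6; no integer root y with |y| ≤ 4.
  x = 2: f_y(2, y) = -6*y**2 + 14*y - 8; vanishes at y ∈ {1}. (2, 1): f_x = 0, f = 0 — SINGULAR.
  x = 3: f_y(3, y) = -6*y**2 + 14*y - 6; no integer root y with |y| ≤ 4.
  x = 4: f_y(4, y) = -6*y**2 + 14*y; vanishes at y ∈ {0}. (4, 0): f_x = -32 ≠ 0.
Only singular point on the grid: (2, 1).
Classify: substitute x = 2 + u, y = 1 + v and expand: f = -2*u**3 + 2*u**2*v - 2*v**3 + v**2.
No constant or linear terms (consistent with a singular point). Quadratic part: v**2. Cubic part: -2*u**3 + 2*u**2*v - 2*v**3.
The quadratic part v**2 is a perfect square, so there is a single (double) tangent line v = 0, i.e. y = 1. Restricting the cubic part to that line (v = 0) leaves -2*u**3 ≠ 0, so f is not divisible by v and the branch is v² ≈ 2*u**3 to lowest order — this is a cusp.
Classification: cusp.
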